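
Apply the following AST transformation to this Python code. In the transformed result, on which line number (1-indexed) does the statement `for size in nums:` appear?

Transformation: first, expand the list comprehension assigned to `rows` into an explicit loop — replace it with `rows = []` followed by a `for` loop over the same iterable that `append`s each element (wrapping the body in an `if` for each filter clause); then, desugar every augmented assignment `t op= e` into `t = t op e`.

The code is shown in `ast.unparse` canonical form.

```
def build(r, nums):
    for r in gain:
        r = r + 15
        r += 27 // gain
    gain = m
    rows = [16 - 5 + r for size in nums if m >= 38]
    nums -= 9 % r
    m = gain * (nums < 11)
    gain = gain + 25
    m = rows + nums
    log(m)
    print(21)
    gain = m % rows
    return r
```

7

Transformed code:
def build(r, nums):
    for r in gain:
        r = r + 15
        r = r + 27 // gain
    gain = m
    rows = []
    for size in nums:
        if m >= 38:
            rows.append(16 - 5 + r)
    nums = nums - 9 % r
    m = gain * (nums < 11)
    gain = gain + 25
    m = rows + nums
    log(m)
    print(21)
    gain = m % rows
    return r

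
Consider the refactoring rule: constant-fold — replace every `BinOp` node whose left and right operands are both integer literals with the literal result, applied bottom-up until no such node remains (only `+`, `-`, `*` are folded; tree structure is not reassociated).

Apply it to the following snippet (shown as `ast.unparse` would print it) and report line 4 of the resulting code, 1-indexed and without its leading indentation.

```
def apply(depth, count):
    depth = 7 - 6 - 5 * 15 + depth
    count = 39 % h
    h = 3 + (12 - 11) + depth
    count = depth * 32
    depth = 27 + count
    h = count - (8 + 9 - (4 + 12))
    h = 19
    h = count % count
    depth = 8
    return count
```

Transformed code:
def apply(depth, count):
    depth = -74 + depth
    count = 39 % h
    h = 4 + depth
    count = depth * 32
    depth = 27 + count
    h = count - 1
    h = 19
    h = count % count
    depth = 8
    return count

h = 4 + depth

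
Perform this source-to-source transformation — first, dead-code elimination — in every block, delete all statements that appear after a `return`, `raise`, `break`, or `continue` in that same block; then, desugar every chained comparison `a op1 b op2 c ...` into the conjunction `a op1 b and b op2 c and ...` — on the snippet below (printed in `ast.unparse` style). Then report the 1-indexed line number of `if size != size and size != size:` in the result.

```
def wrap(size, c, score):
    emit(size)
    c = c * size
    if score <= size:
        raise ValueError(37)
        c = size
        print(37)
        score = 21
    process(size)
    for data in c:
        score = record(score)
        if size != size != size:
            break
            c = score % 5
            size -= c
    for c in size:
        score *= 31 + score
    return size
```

Transformed code:
def wrap(size, c, score):
    emit(size)
    c = c * size
    if score <= size:
        raise ValueError(37)
    process(size)
    for data in c:
        score = record(score)
        if size != size and size != size:
            break
    for c in size:
        score *= 31 + score
    return size

9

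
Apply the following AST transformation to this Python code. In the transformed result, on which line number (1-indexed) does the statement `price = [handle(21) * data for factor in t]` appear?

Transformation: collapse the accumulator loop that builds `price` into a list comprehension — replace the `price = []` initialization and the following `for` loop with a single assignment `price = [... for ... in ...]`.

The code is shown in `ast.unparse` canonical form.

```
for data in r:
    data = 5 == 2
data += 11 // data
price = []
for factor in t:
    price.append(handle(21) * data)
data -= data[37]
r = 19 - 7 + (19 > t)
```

Transformed code:
for data in r:
    data = 5 == 2
data += 11 // data
price = [handle(21) * data for factor in t]
data -= data[37]
r = 19 - 7 + (19 > t)

4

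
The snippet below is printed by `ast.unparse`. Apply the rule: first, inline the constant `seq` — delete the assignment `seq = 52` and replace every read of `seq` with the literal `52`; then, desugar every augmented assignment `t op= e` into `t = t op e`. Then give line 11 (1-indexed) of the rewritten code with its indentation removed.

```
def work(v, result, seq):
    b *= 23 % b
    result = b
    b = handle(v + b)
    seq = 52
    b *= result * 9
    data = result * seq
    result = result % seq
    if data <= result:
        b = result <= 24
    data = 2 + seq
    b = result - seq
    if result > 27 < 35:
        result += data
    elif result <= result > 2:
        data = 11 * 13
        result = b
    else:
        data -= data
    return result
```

Transformed code:
def work(v, result, seq):
    b = b * (23 % b)
    result = b
    b = handle(v + b)
    b = b * (result * 9)
    data = result * 52
    result = result % 52
    if data <= result:
        b = result <= 24
    data = 2 + 52
    b = result - 52
    if result > 27 < 35:
        result = result + data
    elif result <= result > 2:
        data = 11 * 13
        result = b
    else:
        data = data - data
    return result

b = result - 52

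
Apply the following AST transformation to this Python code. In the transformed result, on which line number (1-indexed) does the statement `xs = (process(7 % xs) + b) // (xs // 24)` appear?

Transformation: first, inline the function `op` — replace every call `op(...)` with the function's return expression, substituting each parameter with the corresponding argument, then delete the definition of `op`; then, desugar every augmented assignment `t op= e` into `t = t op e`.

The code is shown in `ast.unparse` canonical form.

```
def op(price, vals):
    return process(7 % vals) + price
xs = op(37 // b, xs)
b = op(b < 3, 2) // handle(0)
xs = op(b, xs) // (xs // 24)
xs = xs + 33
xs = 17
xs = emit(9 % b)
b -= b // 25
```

3

Transformed code:
xs = process(7 % xs) + 37 // b
b = (process(7 % 2) + (b < 3)) // handle(0)
xs = (process(7 % xs) + b) // (xs // 24)
xs = xs + 33
xs = 17
xs = emit(9 % b)
b = b - b // 25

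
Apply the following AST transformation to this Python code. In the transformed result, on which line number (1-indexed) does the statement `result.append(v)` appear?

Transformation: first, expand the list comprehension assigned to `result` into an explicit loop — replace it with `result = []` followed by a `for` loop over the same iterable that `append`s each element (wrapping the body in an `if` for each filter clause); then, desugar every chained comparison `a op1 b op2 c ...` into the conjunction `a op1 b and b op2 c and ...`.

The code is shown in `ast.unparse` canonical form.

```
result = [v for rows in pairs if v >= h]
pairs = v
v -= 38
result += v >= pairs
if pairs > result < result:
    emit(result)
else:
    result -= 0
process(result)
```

Transformed code:
result = []
for rows in pairs:
    if v >= h:
        result.append(v)
pairs = v
v -= 38
result += v >= pairs
if pairs > result and result < result:
    emit(result)
else:
    result -= 0
process(result)

4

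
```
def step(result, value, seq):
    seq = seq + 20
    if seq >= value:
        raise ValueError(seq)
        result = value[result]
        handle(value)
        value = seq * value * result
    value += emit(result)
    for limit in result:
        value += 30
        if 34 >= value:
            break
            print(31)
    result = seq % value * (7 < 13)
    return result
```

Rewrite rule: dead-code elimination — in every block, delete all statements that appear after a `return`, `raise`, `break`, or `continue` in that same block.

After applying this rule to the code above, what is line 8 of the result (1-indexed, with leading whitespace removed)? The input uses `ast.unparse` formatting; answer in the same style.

Transformed code:
def step(result, value, seq):
    seq = seq + 20
    if seq >= value:
        raise ValueError(seq)
    value += emit(result)
    for limit in result:
        value += 30
        if 34 >= value:
            break
    result = seq % value * (7 < 13)
    return result

if 34 >= value:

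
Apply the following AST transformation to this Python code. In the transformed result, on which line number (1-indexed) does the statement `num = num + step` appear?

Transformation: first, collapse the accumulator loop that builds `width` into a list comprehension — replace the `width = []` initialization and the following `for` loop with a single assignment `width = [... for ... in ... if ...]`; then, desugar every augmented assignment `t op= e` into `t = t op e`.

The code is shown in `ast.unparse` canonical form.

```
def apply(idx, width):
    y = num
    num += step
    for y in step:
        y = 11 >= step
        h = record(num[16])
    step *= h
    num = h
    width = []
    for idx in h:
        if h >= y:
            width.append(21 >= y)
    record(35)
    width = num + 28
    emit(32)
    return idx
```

Transformed code:
def apply(idx, width):
    y = num
    num = num + step
    for y in step:
        y = 11 >= step
        h = record(num[16])
    step = step * h
    num = h
    width = [21 >= y for idx in h if h >= y]
    record(35)
    width = num + 28
    emit(32)
    return idx

3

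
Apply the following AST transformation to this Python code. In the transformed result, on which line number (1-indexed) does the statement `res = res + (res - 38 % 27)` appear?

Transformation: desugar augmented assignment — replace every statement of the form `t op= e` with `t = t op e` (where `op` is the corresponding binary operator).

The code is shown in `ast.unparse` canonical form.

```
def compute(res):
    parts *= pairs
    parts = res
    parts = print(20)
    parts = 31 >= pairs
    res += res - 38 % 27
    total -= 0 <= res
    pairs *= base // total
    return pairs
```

6

Transformed code:
def compute(res):
    parts = parts * pairs
    parts = res
    parts = print(20)
    parts = 31 >= pairs
    res = res + (res - 38 % 27)
    total = total - (0 <= res)
    pairs = pairs * (base // total)
    return pairs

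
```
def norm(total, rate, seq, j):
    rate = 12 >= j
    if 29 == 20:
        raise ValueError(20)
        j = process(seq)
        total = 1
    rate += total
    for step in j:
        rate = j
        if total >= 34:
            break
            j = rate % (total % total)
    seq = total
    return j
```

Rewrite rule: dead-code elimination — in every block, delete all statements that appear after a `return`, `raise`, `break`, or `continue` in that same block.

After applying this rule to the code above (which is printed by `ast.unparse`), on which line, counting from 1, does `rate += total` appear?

Transformed code:
def norm(total, rate, seq, j):
    rate = 12 >= j
    if 29 == 20:
        raise ValueError(20)
    rate += total
    for step in j:
        rate = j
        if total >= 34:
            break
    seq = total
    return j

5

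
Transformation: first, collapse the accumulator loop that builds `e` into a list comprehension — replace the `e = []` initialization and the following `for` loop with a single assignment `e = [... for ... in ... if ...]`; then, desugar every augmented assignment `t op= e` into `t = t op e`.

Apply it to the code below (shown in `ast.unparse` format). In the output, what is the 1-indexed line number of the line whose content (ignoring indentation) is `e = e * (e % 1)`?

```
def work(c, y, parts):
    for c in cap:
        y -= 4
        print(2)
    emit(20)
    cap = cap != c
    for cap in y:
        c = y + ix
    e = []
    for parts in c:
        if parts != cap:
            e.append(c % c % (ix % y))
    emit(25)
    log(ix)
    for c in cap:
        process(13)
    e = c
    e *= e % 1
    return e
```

Transformed code:
def work(c, y, parts):
    for c in cap:
        y = y - 4
        print(2)
    emit(20)
    cap = cap != c
    for cap in y:
        c = y + ix
    e = [c % c % (ix % y) for parts in c if parts != cap]
    emit(25)
    log(ix)
    for c in cap:
        process(13)
    e = c
    e = e * (e % 1)
    return e

15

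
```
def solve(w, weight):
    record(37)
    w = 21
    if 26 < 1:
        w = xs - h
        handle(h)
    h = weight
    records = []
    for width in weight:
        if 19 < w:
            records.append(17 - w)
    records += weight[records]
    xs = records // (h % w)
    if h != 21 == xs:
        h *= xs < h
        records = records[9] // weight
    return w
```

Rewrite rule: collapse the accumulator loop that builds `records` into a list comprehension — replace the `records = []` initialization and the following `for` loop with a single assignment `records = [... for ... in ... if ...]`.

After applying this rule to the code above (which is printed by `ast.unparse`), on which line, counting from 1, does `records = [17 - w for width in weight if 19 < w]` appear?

8

Transformed code:
def solve(w, weight):
    record(37)
    w = 21
    if 26 < 1:
        w = xs - h
        handle(h)
    h = weight
    records = [17 - w for width in weight if 19 < w]
    records += weight[records]
    xs = records // (h % w)
    if h != 21 == xs:
        h *= xs < h
        records = records[9] // weight
    return w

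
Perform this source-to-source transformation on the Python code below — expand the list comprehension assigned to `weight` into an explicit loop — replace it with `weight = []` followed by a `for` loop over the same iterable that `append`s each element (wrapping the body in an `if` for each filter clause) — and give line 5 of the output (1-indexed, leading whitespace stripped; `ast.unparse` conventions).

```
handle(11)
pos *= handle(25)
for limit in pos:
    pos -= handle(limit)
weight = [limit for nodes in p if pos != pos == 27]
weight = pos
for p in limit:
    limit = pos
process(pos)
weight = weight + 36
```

Transformed code:
handle(11)
pos *= handle(25)
for limit in pos:
    pos -= handle(limit)
weight = []
for nodes in p:
    if pos != pos == 27:
        weight.append(limit)
weight = pos
for p in limit:
    limit = pos
process(pos)
weight = weight + 36

weight = []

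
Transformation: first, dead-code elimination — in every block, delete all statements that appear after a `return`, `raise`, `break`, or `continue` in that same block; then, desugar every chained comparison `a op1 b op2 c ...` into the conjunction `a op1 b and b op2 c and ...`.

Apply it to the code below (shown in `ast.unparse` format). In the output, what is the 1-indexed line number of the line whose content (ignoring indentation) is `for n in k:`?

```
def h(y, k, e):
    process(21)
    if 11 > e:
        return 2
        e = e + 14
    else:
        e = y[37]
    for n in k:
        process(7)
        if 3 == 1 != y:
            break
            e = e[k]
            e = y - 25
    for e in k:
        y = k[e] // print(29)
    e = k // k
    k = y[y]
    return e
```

Transformed code:
def h(y, k, e):
    process(21)
    if 11 > e:
        return 2
    else:
        e = y[37]
    for n in k:
        process(7)
        if 3 == 1 and 1 != y:
            break
    for e in k:
        y = k[e] // print(29)
    e = k // k
    k = y[y]
    return e

7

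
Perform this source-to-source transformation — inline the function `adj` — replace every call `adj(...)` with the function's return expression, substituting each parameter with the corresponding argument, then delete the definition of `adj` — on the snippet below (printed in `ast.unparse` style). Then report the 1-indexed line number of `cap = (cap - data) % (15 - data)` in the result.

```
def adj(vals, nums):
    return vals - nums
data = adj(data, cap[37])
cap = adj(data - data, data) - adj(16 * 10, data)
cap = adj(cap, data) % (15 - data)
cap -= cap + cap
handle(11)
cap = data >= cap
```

3

Transformed code:
data = data - cap[37]
cap = data - data - data - (16 * 10 - data)
cap = (cap - data) % (15 - data)
cap -= cap + cap
handle(11)
cap = data >= cap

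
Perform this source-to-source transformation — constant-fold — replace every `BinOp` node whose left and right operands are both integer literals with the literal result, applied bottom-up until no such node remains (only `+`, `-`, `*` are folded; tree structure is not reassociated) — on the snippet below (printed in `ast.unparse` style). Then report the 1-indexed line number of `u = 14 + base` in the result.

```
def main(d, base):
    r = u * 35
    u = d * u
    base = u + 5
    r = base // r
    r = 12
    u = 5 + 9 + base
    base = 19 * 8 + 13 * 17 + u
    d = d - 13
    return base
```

Transformed code:
def main(d, base):
    r = u * 35
    u = d * u
    base = u + 5
    r = base // r
    r = 12
    u = 14 + base
    base = 373 + u
    d = d - 13
    return base

7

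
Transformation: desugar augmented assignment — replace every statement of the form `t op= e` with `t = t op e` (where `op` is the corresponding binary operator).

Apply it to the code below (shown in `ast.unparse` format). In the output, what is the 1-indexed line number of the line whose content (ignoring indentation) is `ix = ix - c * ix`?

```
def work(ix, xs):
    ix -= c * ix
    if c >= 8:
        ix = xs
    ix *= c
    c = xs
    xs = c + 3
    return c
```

2

Transformed code:
def work(ix, xs):
    ix = ix - c * ix
    if c >= 8:
        ix = xs
    ix = ix * c
    c = xs
    xs = c + 3
    return c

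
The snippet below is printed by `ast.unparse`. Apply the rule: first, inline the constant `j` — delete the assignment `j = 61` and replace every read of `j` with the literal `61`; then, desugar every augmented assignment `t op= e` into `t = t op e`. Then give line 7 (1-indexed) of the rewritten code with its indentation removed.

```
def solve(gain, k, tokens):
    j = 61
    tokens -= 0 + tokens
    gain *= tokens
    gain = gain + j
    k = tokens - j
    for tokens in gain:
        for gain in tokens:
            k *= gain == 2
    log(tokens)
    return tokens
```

Transformed code:
def solve(gain, k, tokens):
    tokens = tokens - (0 + tokens)
    gain = gain * tokens
    gain = gain + 61
    k = tokens - 61
    for tokens in gain:
        for gain in tokens:
            k = k * (gain == 2)
    log(tokens)
    return tokens

for gain in tokens:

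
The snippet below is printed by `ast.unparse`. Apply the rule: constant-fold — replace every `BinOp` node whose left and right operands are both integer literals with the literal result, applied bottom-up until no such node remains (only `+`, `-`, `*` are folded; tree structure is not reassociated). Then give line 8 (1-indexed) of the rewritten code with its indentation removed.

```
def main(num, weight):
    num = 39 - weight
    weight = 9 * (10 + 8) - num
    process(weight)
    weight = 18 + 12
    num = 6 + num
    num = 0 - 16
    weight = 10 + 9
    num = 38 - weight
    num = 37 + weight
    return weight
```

Transformed code:
def main(num, weight):
    num = 39 - weight
    weight = 162 - num
    process(weight)
    weight = 30
    num = 6 + num
    num = -16
    weight = 19
    num = 38 - weight
    num = 37 + weight
    return weight

weight = 19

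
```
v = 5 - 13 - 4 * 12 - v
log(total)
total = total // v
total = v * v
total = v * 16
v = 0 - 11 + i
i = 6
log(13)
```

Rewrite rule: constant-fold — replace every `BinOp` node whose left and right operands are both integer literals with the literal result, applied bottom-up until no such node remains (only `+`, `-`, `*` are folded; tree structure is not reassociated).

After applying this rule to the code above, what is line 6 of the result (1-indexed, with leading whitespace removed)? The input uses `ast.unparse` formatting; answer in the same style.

Transformed code:
v = -56 - v
log(total)
total = total // v
total = v * v
total = v * 16
v = -11 + i
i = 6
log(13)

v = -11 + i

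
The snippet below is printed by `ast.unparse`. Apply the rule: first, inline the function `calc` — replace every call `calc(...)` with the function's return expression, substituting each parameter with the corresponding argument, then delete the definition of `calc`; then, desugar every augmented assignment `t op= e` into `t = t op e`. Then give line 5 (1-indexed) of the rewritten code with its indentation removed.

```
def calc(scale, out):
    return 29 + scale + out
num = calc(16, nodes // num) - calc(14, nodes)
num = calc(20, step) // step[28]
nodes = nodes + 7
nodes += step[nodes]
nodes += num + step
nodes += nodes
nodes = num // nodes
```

nodes = nodes + (num + step)

Transformed code:
num = 29 + 16 + nodes // num - (29 + 14 + nodes)
num = (29 + 20 + step) // step[28]
nodes = nodes + 7
nodes = nodes + step[nodes]
nodes = nodes + (num + step)
nodes = nodes + nodes
nodes = num // nodes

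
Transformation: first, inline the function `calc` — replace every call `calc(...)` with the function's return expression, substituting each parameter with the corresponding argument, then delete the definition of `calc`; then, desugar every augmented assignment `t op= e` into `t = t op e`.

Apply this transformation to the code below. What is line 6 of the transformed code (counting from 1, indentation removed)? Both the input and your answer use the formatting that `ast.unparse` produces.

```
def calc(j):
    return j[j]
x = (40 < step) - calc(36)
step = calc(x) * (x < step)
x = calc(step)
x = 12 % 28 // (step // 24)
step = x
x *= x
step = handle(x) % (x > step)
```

Transformed code:
x = (40 < step) - 36[36]
step = x[x] * (x < step)
x = step[step]
x = 12 % 28 // (step // 24)
step = x
x = x * x
step = handle(x) % (x > step)

x = x * x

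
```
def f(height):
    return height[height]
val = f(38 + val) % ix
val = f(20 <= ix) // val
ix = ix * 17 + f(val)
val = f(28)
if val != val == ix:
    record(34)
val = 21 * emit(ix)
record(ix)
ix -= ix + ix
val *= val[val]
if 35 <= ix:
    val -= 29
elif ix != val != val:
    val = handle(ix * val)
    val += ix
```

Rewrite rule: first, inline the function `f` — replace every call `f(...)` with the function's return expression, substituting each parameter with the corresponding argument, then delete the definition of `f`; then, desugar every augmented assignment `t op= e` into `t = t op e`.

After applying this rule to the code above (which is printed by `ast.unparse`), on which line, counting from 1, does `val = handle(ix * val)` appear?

14

Transformed code:
val = (38 + val)[38 + val] % ix
val = (20 <= ix)[20 <= ix] // val
ix = ix * 17 + val[val]
val = 28[28]
if val != val == ix:
    record(34)
val = 21 * emit(ix)
record(ix)
ix = ix - (ix + ix)
val = val * val[val]
if 35 <= ix:
    val = val - 29
elif ix != val != val:
    val = handle(ix * val)
    val = val + ix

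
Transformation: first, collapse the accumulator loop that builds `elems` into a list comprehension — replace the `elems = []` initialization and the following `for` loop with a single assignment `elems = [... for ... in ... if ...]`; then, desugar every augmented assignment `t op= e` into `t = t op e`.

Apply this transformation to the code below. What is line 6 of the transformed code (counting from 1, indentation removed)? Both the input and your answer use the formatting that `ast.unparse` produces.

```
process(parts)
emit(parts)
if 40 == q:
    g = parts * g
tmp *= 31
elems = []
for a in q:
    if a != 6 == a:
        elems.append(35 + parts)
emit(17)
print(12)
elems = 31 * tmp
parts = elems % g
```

elems = [35 + parts for a in q if a != 6 == a]

Transformed code:
process(parts)
emit(parts)
if 40 == q:
    g = parts * g
tmp = tmp * 31
elems = [35 + parts for a in q if a != 6 == a]
emit(17)
print(12)
elems = 31 * tmp
parts = elems % g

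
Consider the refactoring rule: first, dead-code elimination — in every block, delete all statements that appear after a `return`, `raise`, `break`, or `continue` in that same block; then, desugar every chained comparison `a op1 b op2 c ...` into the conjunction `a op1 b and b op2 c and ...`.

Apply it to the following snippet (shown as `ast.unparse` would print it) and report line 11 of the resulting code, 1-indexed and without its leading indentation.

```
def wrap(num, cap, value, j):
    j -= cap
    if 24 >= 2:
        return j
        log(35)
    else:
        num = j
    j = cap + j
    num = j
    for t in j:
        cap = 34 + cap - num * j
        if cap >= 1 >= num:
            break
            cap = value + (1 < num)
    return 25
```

Transformed code:
def wrap(num, cap, value, j):
    j -= cap
    if 24 >= 2:
        return j
    else:
        num = j
    j = cap + j
    num = j
    for t in j:
        cap = 34 + cap - num * j
        if cap >= 1 and 1 >= num:
            break
    return 25

if cap >= 1 and 1 >= num:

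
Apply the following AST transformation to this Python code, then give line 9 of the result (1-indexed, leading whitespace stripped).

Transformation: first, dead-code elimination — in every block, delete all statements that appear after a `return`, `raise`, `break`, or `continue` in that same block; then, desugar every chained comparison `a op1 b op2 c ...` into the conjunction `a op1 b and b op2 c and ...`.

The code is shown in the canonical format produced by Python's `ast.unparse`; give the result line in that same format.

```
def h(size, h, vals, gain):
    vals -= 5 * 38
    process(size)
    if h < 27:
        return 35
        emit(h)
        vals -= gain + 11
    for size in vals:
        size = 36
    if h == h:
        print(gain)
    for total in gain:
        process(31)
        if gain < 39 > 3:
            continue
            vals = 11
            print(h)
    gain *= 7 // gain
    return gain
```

Transformed code:
def h(size, h, vals, gain):
    vals -= 5 * 38
    process(size)
    if h < 27:
        return 35
    for size in vals:
        size = 36
    if h == h:
        print(gain)
    for total in gain:
        process(31)
        if gain < 39 and 39 > 3:
            continue
    gain *= 7 // gain
    return gain

print(gain)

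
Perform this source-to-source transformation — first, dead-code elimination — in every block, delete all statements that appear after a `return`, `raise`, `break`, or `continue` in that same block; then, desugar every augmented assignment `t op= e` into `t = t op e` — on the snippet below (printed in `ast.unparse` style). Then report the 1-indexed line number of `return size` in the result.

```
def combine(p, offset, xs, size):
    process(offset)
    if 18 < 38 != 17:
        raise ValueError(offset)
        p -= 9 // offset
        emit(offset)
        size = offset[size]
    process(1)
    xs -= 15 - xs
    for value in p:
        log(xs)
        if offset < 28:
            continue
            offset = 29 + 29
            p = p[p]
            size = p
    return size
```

11

Transformed code:
def combine(p, offset, xs, size):
    process(offset)
    if 18 < 38 != 17:
        raise ValueError(offset)
    process(1)
    xs = xs - (15 - xs)
    for value in p:
        log(xs)
        if offset < 28:
            continue
    return size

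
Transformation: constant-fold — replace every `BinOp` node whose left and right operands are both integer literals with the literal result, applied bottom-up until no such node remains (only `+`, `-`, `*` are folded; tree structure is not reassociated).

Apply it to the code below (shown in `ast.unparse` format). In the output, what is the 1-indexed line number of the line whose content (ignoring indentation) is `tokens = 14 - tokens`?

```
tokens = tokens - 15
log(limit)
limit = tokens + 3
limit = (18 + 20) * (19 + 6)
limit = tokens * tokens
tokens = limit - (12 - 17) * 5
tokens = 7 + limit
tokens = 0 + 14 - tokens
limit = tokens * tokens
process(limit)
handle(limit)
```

Transformed code:
tokens = tokens - 15
log(limit)
limit = tokens + 3
limit = 950
limit = tokens * tokens
tokens = limit - -25
tokens = 7 + limit
tokens = 14 - tokens
limit = tokens * tokens
process(limit)
handle(limit)

8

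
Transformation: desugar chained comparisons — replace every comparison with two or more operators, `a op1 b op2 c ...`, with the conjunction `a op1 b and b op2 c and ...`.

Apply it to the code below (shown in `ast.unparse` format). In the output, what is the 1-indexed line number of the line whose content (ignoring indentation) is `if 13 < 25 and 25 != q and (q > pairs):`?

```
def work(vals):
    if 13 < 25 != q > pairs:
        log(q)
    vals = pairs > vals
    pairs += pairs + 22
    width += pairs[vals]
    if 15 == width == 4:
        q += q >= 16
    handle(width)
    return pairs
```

2

Transformed code:
def work(vals):
    if 13 < 25 and 25 != q and (q > pairs):
        log(q)
    vals = pairs > vals
    pairs += pairs + 22
    width += pairs[vals]
    if 15 == width and width == 4:
        q += q >= 16
    handle(width)
    return pairs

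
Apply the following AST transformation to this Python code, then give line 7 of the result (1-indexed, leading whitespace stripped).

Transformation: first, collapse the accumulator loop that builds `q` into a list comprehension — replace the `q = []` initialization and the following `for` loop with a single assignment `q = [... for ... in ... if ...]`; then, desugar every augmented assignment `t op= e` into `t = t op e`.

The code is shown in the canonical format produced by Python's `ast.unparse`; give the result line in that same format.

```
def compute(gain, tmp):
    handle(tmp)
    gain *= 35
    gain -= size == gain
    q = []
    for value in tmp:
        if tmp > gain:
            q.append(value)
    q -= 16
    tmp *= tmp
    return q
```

Transformed code:
def compute(gain, tmp):
    handle(tmp)
    gain = gain * 35
    gain = gain - (size == gain)
    q = [value for value in tmp if tmp > gain]
    q = q - 16
    tmp = tmp * tmp
    return q

tmp = tmp * tmp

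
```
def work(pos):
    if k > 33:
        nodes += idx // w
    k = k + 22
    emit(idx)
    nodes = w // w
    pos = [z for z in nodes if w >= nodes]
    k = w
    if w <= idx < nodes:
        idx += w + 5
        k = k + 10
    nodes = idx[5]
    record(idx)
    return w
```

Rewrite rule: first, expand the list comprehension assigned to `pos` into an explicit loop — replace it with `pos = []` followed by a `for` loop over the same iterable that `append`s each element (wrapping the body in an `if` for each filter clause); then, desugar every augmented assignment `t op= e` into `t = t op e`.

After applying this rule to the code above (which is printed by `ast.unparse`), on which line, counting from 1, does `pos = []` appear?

Transformed code:
def work(pos):
    if k > 33:
        nodes = nodes + idx // w
    k = k + 22
    emit(idx)
    nodes = w // w
    pos = []
    for z in nodes:
        if w >= nodes:
            pos.append(z)
    k = w
    if w <= idx < nodes:
        idx = idx + (w + 5)
        k = k + 10
    nodes = idx[5]
    record(idx)
    return w

7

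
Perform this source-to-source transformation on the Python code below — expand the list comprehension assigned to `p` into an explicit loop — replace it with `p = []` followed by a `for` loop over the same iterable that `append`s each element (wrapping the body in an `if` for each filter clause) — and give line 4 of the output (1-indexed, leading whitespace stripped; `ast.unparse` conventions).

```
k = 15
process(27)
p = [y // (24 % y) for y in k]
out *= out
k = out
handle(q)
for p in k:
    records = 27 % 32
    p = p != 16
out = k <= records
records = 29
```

for y in k:

Transformed code:
k = 15
process(27)
p = []
for y in k:
    p.append(y // (24 % y))
out *= out
k = out
handle(q)
for p in k:
    records = 27 % 32
    p = p != 16
out = k <= records
records = 29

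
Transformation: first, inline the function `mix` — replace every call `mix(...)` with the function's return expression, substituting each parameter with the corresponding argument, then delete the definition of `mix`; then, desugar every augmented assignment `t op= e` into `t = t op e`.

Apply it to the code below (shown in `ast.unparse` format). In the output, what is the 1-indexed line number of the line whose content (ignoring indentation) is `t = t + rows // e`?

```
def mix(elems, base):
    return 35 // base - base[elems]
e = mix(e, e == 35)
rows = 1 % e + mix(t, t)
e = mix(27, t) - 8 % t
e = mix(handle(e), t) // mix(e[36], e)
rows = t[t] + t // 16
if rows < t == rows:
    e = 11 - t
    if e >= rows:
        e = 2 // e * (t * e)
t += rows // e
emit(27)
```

10

Transformed code:
e = 35 // (e == 35) - (e == 35)[e]
rows = 1 % e + (35 // t - t[t])
e = 35 // t - t[27] - 8 % t
e = (35 // t - t[handle(e)]) // (35 // e - e[e[36]])
rows = t[t] + t // 16
if rows < t == rows:
    e = 11 - t
    if e >= rows:
        e = 2 // e * (t * e)
t = t + rows // e
emit(27)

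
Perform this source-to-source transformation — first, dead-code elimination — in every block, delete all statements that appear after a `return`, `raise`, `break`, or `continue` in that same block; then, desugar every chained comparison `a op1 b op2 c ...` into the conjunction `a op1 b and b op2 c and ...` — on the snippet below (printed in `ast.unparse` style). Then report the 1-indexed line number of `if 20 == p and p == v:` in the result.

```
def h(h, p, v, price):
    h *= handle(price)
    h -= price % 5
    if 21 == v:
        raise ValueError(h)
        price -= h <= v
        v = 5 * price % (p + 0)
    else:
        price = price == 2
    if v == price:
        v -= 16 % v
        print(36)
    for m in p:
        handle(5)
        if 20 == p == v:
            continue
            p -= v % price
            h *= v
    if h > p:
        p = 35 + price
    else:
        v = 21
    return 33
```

13

Transformed code:
def h(h, p, v, price):
    h *= handle(price)
    h -= price % 5
    if 21 == v:
        raise ValueError(h)
    else:
        price = price == 2
    if v == price:
        v -= 16 % v
        print(36)
    for m in p:
        handle(5)
        if 20 == p and p == v:
            continue
    if h > p:
        p = 35 + price
    else:
        v = 21
    return 33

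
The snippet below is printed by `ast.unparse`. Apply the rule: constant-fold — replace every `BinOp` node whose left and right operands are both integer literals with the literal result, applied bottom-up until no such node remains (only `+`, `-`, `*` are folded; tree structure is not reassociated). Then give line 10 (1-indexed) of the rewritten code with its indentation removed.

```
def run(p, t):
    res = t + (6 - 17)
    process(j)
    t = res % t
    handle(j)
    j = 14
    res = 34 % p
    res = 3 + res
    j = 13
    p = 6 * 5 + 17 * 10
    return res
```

Transformed code:
def run(p, t):
    res = t + -11
    process(j)
    t = res % t
    handle(j)
    j = 14
    res = 34 % p
    res = 3 + res
    j = 13
    p = 200
    return res

p = 200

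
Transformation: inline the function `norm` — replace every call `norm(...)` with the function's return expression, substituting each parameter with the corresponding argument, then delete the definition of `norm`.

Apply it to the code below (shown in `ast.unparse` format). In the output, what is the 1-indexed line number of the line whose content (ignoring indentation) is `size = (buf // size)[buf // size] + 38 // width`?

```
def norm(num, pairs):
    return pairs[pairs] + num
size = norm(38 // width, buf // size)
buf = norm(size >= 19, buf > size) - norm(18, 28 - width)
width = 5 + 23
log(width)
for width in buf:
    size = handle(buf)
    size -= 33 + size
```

Transformed code:
size = (buf // size)[buf // size] + 38 // width
buf = (buf > size)[buf > size] + (size >= 19) - ((28 - width)[28 - width] + 18)
width = 5 + 23
log(width)
for width in buf:
    size = handle(buf)
    size -= 33 + size

1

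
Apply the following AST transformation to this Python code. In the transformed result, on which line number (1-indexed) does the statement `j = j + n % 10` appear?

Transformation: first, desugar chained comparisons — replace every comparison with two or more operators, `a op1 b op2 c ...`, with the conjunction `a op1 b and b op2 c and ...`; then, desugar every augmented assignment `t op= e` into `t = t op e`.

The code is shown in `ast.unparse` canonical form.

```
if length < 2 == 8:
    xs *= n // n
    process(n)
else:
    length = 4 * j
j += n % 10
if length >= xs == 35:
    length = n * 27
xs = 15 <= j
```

Transformed code:
if length < 2 and 2 == 8:
    xs = xs * (n // n)
    process(n)
else:
    length = 4 * j
j = j + n % 10
if length >= xs and xs == 35:
    length = n * 27
xs = 15 <= j

6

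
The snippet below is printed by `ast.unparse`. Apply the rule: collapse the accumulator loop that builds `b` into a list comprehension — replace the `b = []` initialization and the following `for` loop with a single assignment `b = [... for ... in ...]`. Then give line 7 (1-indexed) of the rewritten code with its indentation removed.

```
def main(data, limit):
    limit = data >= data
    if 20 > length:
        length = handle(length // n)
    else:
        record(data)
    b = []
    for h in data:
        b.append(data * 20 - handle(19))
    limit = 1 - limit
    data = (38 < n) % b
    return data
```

Transformed code:
def main(data, limit):
    limit = data >= data
    if 20 > length:
        length = handle(length // n)
    else:
        record(data)
    b = [data * 20 - handle(19) for h in data]
    limit = 1 - limit
    data = (38 < n) % b
    return data

b = [data * 20 - handle(19) for h in data]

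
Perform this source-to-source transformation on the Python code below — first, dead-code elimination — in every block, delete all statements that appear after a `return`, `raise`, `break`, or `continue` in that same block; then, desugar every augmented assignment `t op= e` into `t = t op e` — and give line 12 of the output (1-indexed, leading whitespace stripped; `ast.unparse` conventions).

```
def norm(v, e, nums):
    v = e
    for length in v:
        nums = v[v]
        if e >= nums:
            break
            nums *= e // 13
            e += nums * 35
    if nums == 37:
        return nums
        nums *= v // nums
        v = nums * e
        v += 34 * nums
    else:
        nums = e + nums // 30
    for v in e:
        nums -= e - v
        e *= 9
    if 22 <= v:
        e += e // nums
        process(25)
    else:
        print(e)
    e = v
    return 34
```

Transformed code:
def norm(v, e, nums):
    v = e
    for length in v:
        nums = v[v]
        if e >= nums:
            break
    if nums == 37:
        return nums
    else:
        nums = e + nums // 30
    for v in e:
        nums = nums - (e - v)
        e = e * 9
    if 22 <= v:
        e = e + e // nums
        process(25)
    else:
        print(e)
    e = v
    return 34

nums = nums - (e - v)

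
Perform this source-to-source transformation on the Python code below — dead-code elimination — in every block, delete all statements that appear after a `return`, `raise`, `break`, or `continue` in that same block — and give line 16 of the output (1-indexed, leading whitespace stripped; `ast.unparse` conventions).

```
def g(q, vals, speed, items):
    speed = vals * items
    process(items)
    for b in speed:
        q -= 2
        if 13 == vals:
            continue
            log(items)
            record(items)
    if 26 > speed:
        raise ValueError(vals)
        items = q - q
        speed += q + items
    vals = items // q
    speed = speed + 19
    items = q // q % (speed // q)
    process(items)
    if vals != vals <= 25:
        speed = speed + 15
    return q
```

Transformed code:
def g(q, vals, speed, items):
    speed = vals * items
    process(items)
    for b in speed:
        q -= 2
        if 13 == vals:
            continue
    if 26 > speed:
        raise ValueError(vals)
    vals = items // q
    speed = speed + 19
    items = q // q % (speed // q)
    process(items)
    if vals != vals <= 25:
        speed = speed + 15
    return q

return q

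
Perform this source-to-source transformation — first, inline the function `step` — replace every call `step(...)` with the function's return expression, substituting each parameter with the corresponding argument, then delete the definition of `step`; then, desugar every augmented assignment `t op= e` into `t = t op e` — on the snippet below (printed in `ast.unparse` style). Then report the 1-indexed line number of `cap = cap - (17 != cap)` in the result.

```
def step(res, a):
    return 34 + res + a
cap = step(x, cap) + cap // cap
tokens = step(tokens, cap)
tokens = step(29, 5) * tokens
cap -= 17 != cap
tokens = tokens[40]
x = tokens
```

Transformed code:
cap = 34 + x + cap + cap // cap
tokens = 34 + tokens + cap
tokens = (34 + 29 + 5) * tokens
cap = cap - (17 != cap)
tokens = tokens[40]
x = tokens

4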